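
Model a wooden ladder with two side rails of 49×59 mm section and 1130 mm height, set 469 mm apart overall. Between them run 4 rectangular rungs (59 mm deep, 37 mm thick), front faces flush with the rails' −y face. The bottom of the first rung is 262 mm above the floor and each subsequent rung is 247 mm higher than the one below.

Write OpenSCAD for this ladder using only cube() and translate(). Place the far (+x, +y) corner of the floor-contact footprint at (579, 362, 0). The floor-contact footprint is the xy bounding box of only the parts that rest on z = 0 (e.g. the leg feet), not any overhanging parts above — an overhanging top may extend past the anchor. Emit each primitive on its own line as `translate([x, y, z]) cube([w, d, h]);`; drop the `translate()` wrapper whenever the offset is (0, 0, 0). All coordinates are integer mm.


// rung span = 469 - 2*49 = 371
// rung[k] z = 262 + k*247
translate([110, 303, 0]) cube([49, 59, 1130]);
translate([530, 303, 0]) cube([49, 59, 1130]);
translate([159, 303, 262]) cube([371, 59, 37]);
translate([159, 303, 509]) cube([371, 59, 37]);
translate([159, 303, 756]) cube([371, 59, 37]);
translate([159, 303, 1003]) cube([371, 59, 37]);


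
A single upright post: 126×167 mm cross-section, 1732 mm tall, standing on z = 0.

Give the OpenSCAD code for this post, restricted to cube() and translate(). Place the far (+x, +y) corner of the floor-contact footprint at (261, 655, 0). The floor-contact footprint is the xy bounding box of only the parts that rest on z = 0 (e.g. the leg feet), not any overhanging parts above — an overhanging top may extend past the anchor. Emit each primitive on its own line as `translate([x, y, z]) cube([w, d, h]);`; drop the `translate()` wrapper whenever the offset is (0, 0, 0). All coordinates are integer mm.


translate([135, 488, 0]) cube([126, 167, 1732]);


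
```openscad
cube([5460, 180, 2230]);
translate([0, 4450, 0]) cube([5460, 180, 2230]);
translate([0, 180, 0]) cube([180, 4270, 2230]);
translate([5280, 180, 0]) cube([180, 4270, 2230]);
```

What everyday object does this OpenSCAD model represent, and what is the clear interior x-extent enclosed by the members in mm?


A house (or room) frame. The interior width is 5100 mm.

Four 2230 mm walls enclosing a rectangle with no floor or roof — a room or house frame. Outside width is 5460 mm and wall thickness is 180 mm, so the interior width is 5460 − 2 × 180 = 5100 mm.


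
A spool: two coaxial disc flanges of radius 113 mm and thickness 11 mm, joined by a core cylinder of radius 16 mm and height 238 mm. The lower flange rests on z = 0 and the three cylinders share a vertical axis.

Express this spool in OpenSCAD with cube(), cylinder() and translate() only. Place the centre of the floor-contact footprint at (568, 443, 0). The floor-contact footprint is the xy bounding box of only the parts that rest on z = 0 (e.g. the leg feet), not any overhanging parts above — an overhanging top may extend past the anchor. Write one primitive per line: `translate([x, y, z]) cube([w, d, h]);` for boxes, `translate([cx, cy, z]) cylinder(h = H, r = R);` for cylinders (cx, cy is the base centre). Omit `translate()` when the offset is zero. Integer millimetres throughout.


translate([568, 443, 0]) cylinder(h = 11, r = 113);
translate([568, 443, 11]) cylinder(h = 238, r = 16);
translate([568, 443, 249]) cylinder(h = 11, r = 113);


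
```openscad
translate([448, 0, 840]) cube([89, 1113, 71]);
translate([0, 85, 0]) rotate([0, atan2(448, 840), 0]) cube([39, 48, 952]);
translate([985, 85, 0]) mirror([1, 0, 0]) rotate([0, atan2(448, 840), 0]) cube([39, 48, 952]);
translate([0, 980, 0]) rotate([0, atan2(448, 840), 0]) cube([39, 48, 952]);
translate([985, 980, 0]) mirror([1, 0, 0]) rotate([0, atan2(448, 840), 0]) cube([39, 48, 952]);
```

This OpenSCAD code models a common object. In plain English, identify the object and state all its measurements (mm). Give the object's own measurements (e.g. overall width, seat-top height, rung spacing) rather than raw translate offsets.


A sawhorse. A 89×1113×71 mm beam (x, y, z) sits on two A-frame leg pairs. Each pair is two raked legs of 39×48 mm section (48 mm along y) splaying symmetrically in x. Each leg rises 840 mm vertically over 448 mm of horizontal reach and is 952 mm long along its own axis. Every leg's outer bottom edge rests on the floor and its outer top edge meets a bottom edge of the beam — the left legs (tilting toward +x) meet the beam's −x bottom edge, the right legs (their mirror images, tilting toward −x) meet its +x bottom edge — so the leg tops tuck under the beam, the beam's underside is 840 mm above the floor, and the feet are 985 mm apart outside-to-outside with the beam centred between them. The two leg pairs are set in 85 mm from either end of the beam.


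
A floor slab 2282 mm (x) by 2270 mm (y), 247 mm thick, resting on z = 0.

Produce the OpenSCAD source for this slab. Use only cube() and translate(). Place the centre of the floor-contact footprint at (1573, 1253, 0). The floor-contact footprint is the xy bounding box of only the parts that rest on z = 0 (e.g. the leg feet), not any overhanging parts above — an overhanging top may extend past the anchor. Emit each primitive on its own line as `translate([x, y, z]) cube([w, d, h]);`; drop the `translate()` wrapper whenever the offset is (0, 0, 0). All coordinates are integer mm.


translate([432, 118, 0]) cube([2282, 2270, 247]);


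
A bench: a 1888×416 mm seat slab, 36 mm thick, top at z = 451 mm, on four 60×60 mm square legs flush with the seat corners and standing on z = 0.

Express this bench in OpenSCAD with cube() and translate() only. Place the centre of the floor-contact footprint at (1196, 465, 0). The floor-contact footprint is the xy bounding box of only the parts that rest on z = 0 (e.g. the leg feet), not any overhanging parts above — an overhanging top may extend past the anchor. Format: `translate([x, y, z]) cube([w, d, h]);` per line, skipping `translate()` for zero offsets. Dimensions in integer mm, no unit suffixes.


translate([252, 257, 415]) cube([1888, 416, 36]);
translate([252, 257, 0]) cube([60, 60, 415]);
translate([252, 613, 0]) cube([60, 60, 415]);
translate([2080, 257, 0]) cube([60, 60, 415]);
translate([2080, 613, 0]) cube([60, 60, 415]);


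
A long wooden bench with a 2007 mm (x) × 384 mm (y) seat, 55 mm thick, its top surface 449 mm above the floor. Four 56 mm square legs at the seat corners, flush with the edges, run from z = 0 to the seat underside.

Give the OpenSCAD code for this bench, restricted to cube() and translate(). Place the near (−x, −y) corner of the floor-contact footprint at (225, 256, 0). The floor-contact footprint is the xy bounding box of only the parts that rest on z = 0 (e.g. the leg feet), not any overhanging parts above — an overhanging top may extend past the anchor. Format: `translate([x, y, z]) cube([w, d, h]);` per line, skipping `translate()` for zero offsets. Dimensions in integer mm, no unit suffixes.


// leg_h = 449 − 55 = 394
translate([225, 256, 394]) cube([2007, 384, 55]);
translate([225, 256, 0]) cube([56, 56, 394]);
translate([225, 584, 0]) cube([56, 56, 394]);
translate([2176, 256, 0]) cube([56, 56, 394]);
translate([2176, 584, 0]) cube([56, 56, 394]);


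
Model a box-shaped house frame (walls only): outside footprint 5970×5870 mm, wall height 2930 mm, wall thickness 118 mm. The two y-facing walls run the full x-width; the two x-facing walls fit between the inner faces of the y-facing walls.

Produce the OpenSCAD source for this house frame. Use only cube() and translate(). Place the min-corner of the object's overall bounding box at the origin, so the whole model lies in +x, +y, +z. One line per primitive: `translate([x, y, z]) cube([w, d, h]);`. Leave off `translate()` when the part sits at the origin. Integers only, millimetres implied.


cube([5970, 118, 2930]);
translate([0, 5752, 0]) cube([5970, 118, 2930]);
translate([0, 118, 0]) cube([118, 5634, 2930]);
translate([5852, 118, 0]) cube([118, 5634, 2930]);


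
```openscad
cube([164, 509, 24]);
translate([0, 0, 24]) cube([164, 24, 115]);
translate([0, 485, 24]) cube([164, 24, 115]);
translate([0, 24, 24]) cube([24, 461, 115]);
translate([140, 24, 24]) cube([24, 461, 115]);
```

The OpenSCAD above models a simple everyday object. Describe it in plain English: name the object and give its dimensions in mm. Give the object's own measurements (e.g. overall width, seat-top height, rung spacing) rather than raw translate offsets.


An open-topped rectangular box: outside dimensions 164×509×139 mm, with a uniform wall and base thickness of 24 mm. The base is a full 164×509 slab on the floor; four walls sit on top of the base. The front and back walls (the −y and +y sides) span the full width; the two side walls fit between them.


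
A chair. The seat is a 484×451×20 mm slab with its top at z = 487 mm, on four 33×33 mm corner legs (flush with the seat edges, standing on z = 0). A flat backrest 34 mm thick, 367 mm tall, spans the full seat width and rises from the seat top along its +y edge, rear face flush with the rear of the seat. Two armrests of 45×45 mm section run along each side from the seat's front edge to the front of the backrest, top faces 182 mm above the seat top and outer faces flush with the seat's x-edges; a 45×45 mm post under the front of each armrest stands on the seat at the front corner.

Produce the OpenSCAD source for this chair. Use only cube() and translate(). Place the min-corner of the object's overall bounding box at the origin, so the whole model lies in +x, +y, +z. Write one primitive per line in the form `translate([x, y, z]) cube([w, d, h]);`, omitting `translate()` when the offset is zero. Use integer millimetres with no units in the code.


translate([0, 0, 467]) cube([484, 451, 20]);
cube([33, 33, 467]);
translate([451, 0, 0]) cube([33, 33, 467]);
translate([0, 418, 0]) cube([33, 33, 467]);
translate([451, 418, 0]) cube([33, 33, 467]);
translate([0, 417, 487]) cube([484, 34, 367]);
translate([0, 0, 624]) cube([45, 417, 45]);
translate([439, 0, 624]) cube([45, 417, 45]);
translate([0, 0, 487]) cube([45, 45, 137]);
translate([439, 0, 487]) cube([45, 45, 137]);


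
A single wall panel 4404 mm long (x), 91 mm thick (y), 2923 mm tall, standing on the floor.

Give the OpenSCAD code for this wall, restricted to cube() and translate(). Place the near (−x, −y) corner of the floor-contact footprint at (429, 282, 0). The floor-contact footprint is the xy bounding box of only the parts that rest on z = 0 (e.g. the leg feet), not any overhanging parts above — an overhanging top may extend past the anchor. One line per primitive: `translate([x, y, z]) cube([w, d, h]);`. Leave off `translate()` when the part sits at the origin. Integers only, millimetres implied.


translate([429, 282, 0]) cube([4404, 91, 2923]);


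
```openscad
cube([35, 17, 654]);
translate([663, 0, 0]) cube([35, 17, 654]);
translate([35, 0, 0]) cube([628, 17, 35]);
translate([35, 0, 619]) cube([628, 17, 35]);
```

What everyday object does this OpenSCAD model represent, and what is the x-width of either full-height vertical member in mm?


A picture frame. The border width is 35 mm.

Four thin pieces enclosing a rectangular opening — a picture frame. The two full-height stiles are 654 mm tall; the top rail sits at z = 619 and is 35 mm tall, so the border above the opening is 654 − 619 = 35 mm, matching the stile x-width.


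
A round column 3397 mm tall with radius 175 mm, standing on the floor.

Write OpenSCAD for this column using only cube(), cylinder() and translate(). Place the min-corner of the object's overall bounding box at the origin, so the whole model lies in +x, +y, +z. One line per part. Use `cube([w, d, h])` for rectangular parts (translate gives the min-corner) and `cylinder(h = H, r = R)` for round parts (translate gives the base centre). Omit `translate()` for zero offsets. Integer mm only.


translate([175, 175, 0]) cylinder(h = 3397, r = 175);


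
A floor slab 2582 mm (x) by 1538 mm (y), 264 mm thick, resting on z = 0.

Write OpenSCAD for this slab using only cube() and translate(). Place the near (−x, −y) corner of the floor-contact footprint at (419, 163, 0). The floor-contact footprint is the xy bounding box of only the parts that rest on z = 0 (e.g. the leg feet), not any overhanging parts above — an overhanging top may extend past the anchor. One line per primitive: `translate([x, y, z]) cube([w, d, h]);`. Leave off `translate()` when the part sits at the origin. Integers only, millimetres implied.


translate([419, 163, 0]) cube([2582, 1538, 264]);


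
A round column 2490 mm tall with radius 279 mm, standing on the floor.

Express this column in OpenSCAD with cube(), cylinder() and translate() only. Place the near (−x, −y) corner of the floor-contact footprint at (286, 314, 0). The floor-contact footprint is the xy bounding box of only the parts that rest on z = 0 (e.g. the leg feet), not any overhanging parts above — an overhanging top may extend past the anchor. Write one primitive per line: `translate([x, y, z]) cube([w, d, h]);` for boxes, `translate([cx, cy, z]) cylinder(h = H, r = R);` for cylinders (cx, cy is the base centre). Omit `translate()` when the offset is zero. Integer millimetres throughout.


translate([565, 593, 0]) cylinder(h = 2490, r = 279);


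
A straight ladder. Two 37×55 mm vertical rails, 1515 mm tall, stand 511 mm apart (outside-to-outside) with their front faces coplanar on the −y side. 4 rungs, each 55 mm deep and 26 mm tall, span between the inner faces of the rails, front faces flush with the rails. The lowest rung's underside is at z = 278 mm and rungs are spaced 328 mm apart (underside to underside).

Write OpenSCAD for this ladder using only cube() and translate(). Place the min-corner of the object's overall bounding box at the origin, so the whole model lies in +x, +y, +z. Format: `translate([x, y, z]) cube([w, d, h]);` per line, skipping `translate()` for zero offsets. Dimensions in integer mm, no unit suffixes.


cube([37, 55, 1515]);
translate([474, 0, 0]) cube([37, 55, 1515]);
translate([37, 0, 278]) cube([437, 55, 26]);
translate([37, 0, 606]) cube([437, 55, 26]);
translate([37, 0, 934]) cube([437, 55, 26]);
translate([37, 0, 1262]) cube([437, 55, 26]);


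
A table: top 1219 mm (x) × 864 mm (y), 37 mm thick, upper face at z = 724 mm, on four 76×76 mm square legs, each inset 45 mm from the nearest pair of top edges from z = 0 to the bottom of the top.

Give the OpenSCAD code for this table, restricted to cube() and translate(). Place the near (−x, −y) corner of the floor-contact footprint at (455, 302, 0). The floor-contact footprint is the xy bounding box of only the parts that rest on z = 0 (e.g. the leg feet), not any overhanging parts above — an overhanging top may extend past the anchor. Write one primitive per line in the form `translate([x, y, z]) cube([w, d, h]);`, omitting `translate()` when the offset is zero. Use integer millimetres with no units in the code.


translate([410, 257, 687]) cube([1219, 864, 37]);
translate([455, 302, 0]) cube([76, 76, 687]);
translate([1508, 302, 0]) cube([76, 76, 687]);
translate([455, 1000, 0]) cube([76, 76, 687]);
translate([1508, 1000, 0]) cube([76, 76, 687]);


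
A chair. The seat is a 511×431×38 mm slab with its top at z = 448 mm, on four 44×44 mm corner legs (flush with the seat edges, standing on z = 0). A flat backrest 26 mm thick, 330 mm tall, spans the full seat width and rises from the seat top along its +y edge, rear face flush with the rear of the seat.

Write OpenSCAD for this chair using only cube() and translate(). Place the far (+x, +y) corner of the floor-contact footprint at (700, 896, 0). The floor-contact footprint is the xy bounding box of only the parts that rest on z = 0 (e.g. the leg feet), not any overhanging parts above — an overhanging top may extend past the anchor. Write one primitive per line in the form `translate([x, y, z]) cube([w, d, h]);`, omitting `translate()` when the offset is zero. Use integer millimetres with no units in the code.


// leg_h = 448 - 38 = 410
translate([189, 465, 410]) cube([511, 431, 38]);
translate([189, 465, 0]) cube([44, 44, 410]);
translate([656, 465, 0]) cube([44, 44, 410]);
translate([189, 852, 0]) cube([44, 44, 410]);
translate([656, 852, 0]) cube([44, 44, 410]);
translate([189, 870, 448]) cube([511, 26, 330]);


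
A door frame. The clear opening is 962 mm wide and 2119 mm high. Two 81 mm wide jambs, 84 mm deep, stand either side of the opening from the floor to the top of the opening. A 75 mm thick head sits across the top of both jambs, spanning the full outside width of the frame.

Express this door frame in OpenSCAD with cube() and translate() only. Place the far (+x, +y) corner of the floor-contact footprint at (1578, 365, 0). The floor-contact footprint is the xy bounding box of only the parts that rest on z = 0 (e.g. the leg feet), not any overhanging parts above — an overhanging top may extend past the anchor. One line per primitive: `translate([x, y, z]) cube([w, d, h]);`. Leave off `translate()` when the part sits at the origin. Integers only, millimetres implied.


translate([454, 281, 0]) cube([81, 84, 2119]);
translate([1497, 281, 0]) cube([81, 84, 2119]);
translate([454, 281, 2119]) cube([1124, 84, 75]);


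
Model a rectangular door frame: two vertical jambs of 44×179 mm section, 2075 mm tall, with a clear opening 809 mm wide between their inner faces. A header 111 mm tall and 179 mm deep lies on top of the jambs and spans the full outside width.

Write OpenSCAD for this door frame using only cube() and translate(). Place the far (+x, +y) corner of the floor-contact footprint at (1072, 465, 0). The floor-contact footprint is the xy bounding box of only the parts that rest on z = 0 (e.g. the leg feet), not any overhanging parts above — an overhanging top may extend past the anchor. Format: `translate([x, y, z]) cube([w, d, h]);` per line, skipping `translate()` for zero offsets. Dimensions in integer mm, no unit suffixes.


translate([175, 286, 0]) cube([44, 179, 2075]);
translate([1028, 286, 0]) cube([44, 179, 2075]);
translate([175, 286, 2075]) cube([897, 179, 111]);


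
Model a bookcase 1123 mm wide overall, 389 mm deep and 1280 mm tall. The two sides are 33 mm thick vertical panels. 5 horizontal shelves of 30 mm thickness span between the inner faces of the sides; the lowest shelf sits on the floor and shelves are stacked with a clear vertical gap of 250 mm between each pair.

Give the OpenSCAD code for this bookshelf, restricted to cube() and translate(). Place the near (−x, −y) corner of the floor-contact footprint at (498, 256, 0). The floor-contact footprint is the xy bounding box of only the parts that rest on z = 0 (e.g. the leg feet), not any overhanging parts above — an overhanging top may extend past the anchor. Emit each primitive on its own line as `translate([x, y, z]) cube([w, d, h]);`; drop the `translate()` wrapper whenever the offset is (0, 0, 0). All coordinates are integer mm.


translate([498, 256, 0]) cube([33, 389, 1280]);
translate([1588, 256, 0]) cube([33, 389, 1280]);
translate([531, 256, 0]) cube([1057, 389, 30]);
translate([531, 256, 280]) cube([1057, 389, 30]);
translate([531, 256, 560]) cube([1057, 389, 30]);
translate([531, 256, 840]) cube([1057, 389, 30]);
translate([531, 256, 1120]) cube([1057, 389, 30]);


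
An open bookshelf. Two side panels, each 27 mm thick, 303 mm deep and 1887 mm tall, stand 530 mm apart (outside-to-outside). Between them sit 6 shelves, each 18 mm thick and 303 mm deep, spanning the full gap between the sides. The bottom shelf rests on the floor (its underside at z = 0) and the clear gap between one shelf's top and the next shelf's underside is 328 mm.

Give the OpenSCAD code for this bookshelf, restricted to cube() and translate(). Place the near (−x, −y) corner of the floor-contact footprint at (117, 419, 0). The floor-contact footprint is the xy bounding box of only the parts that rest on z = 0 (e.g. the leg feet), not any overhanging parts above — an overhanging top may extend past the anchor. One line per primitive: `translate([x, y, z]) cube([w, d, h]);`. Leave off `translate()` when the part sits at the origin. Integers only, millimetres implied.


translate([117, 419, 0]) cube([27, 303, 1887]);
translate([620, 419, 0]) cube([27, 303, 1887]);
translate([144, 419, 0]) cube([476, 303, 18]);
translate([144, 419, 346]) cube([476, 303, 18]);
translate([144, 419, 692]) cube([476, 303, 18]);
translate([144, 419, 1038]) cube([476, 303, 18]);
translate([144, 419, 1384]) cube([476, 303, 18]);
translate([144, 419, 1730]) cube([476, 303, 18]);


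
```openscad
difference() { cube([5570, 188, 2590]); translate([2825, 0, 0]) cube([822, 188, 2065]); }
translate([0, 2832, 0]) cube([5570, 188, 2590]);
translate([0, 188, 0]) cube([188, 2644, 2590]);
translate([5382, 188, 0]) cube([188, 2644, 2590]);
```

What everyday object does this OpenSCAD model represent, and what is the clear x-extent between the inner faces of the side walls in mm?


A single room. The interior width is 5194 mm.

Four walls enclosing a rectangle with a door in the front wall — a room. Outside width 5570 minus two 188 mm walls gives 5194 mm.


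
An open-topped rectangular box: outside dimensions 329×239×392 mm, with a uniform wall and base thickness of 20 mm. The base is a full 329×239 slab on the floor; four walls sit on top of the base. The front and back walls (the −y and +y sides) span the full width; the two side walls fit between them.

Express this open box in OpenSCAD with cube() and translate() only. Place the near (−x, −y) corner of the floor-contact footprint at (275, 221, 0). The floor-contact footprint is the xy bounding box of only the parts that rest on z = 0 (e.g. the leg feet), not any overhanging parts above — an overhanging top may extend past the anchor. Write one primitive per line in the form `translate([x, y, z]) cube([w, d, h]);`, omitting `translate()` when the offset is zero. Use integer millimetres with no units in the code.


translate([275, 221, 0]) cube([329, 239, 20]);
translate([275, 221, 20]) cube([329, 20, 372]);
translate([275, 440, 20]) cube([329, 20, 372]);
translate([275, 241, 20]) cube([20, 199, 372]);
translate([584, 241, 20]) cube([20, 199, 372]);


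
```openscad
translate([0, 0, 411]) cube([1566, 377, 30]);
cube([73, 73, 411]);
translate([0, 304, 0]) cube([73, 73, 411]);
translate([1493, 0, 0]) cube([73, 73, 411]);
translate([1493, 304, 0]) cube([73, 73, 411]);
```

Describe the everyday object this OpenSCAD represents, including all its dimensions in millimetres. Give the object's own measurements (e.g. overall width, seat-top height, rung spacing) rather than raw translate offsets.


A bench: a 1566×377 mm seat slab, 30 mm thick, top at z = 441 mm, on four 73×73 mm square legs flush with the seat corners and standing on z = 0.


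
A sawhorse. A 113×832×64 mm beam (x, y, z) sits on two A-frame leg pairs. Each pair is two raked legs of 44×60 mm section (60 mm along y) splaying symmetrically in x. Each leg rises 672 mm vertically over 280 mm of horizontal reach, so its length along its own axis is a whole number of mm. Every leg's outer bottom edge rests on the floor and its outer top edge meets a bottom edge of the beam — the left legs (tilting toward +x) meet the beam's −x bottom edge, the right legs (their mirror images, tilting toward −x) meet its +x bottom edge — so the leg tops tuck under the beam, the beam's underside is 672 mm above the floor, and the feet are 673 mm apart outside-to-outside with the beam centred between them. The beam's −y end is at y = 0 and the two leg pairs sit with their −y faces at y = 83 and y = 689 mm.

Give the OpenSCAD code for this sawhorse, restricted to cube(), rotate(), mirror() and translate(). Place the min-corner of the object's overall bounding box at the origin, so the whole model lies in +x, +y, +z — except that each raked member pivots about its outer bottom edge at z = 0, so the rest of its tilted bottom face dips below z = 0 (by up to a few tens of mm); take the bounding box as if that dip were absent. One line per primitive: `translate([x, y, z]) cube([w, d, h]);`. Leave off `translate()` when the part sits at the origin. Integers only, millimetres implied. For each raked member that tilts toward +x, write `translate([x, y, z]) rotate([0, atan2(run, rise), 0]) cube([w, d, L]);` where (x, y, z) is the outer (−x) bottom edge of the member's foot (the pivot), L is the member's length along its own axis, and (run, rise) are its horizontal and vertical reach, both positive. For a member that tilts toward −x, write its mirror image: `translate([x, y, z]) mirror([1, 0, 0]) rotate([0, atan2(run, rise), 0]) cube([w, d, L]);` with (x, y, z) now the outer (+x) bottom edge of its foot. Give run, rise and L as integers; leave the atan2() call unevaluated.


// leg length = √(280² + 672²) = 728
// right-leg outer foot x = 2·280 + 113 = 673
// beam min-corner = (280, 0, 672)
translate([280, 0, 672]) cube([113, 832, 64]);
translate([0, 83, 0]) rotate([0, atan2(280, 672), 0]) cube([44, 60, 728]);
translate([673, 83, 0]) mirror([1, 0, 0]) rotate([0, atan2(280, 672), 0]) cube([44, 60, 728]);
translate([0, 689, 0]) rotate([0, atan2(280, 672), 0]) cube([44, 60, 728]);
translate([673, 689, 0]) mirror([1, 0, 0]) rotate([0, atan2(280, 672), 0]) cube([44, 60, 728]);


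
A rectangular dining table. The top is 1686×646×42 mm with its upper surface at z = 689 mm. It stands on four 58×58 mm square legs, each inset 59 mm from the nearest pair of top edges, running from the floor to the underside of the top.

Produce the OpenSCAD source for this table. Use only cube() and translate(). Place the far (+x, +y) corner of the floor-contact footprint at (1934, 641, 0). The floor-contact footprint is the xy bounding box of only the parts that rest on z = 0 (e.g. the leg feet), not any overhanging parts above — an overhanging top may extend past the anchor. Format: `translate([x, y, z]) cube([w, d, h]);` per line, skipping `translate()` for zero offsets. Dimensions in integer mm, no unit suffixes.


translate([307, 54, 647]) cube([1686, 646, 42]);
translate([366, 113, 0]) cube([58, 58, 647]);
translate([1876, 113, 0]) cube([58, 58, 647]);
translate([366, 583, 0]) cube([58, 58, 647]);
translate([1876, 583, 0]) cube([58, 58, 647]);


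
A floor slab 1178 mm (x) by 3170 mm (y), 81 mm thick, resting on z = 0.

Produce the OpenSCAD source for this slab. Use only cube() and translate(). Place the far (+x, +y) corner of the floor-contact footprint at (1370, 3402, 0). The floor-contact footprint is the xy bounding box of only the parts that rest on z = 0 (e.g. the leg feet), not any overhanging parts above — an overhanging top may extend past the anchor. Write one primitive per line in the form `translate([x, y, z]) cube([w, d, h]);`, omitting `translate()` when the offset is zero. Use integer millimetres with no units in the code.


translate([192, 232, 0]) cube([1178, 3170, 81]);


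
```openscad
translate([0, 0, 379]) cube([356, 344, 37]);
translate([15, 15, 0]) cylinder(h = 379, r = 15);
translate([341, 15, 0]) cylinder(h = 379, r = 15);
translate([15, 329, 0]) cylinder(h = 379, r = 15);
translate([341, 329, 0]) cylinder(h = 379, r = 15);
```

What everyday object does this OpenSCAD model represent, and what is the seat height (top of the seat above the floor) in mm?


A stool. The seat height is 416 mm.

A 356×344×37 slab at z = 379 on four corner cylinders — a stool. The seat top is 379 + 37 = 416 mm.


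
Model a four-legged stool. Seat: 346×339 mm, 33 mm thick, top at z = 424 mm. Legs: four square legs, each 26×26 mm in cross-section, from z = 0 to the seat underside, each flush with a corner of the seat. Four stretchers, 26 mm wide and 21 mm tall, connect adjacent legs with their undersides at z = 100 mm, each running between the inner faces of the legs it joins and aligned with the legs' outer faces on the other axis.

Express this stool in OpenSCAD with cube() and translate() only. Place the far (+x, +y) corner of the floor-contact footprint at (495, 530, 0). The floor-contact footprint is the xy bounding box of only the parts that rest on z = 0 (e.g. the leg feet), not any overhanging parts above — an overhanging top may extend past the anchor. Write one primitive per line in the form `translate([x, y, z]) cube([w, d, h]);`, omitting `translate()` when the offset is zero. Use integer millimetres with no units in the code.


translate([149, 191, 391]) cube([346, 339, 33]);
translate([149, 191, 0]) cube([26, 26, 391]);
translate([469, 191, 0]) cube([26, 26, 391]);
translate([149, 504, 0]) cube([26, 26, 391]);
translate([469, 504, 0]) cube([26, 26, 391]);
translate([175, 191, 100]) cube([294, 26, 21]);
translate([175, 504, 100]) cube([294, 26, 21]);
translate([149, 217, 100]) cube([26, 287, 21]);
translate([469, 217, 100]) cube([26, 287, 21]);


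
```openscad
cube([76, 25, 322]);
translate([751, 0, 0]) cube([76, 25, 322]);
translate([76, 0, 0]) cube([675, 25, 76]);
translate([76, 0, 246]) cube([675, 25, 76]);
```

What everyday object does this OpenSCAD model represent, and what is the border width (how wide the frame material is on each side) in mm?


A picture frame. The border width is 76 mm.

Four thin pieces enclosing a rectangular opening — a picture frame. The two full-height stiles are 322 mm tall; the top rail sits at z = 246 and is 76 mm tall, so the border above the opening is 322 − 246 = 76 mm, matching the stile x-width.


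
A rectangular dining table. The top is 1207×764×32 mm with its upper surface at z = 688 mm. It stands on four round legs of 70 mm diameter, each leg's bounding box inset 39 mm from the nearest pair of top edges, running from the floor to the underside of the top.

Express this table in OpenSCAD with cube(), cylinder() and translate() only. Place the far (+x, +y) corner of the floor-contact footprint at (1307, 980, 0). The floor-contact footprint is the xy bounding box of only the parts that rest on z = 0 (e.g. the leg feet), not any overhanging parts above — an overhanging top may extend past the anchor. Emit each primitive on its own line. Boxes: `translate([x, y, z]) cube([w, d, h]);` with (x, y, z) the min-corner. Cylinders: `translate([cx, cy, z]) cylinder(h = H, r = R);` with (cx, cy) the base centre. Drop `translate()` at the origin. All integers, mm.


translate([139, 255, 656]) cube([1207, 764, 32]);
translate([213, 329, 0]) cylinder(h = 656, r = 35);
translate([1272, 329, 0]) cylinder(h = 656, r = 35);
translate([213, 945, 0]) cylinder(h = 656, r = 35);
translate([1272, 945, 0]) cylinder(h = 656, r = 35);


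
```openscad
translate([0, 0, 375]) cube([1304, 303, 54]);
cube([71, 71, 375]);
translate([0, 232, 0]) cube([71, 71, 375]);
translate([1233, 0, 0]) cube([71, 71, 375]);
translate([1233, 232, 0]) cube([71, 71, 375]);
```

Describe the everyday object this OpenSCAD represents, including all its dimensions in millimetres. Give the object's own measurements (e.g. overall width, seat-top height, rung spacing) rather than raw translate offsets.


A long wooden bench with a 1304 mm (x) × 303 mm (y) seat, 54 mm thick, its top surface 429 mm above the floor. Four 71 mm square legs at the seat corners, flush with the edges, run from z = 0 to the seat underside.


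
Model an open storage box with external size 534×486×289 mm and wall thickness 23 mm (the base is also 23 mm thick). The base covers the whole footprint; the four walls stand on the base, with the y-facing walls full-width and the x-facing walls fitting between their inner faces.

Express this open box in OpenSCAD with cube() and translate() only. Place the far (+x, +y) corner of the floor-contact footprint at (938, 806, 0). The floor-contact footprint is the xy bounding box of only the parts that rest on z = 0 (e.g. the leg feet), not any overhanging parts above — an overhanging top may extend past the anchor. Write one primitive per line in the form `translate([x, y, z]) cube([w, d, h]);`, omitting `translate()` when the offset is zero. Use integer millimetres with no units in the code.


translate([404, 320, 0]) cube([534, 486, 23]);
translate([404, 320, 23]) cube([534, 23, 266]);
translate([404, 783, 23]) cube([534, 23, 266]);
translate([404, 343, 23]) cube([23, 440, 266]);
translate([915, 343, 23]) cube([23, 440, 266]);


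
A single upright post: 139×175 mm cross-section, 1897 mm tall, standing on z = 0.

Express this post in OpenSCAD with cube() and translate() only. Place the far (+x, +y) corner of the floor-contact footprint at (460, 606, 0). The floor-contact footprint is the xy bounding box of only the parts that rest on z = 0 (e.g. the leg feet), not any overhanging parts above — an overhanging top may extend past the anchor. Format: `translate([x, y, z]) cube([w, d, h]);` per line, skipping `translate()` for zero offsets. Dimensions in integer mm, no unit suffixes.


translate([321, 431, 0]) cube([139, 175, 1897]);


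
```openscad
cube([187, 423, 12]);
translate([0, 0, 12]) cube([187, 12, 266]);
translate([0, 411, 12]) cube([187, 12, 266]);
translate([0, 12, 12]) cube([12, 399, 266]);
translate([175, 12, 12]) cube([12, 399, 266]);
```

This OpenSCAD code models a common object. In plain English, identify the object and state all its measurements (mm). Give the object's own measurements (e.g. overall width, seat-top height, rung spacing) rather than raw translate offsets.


An open-topped rectangular box: outside dimensions 187×423×278 mm, with a uniform wall and base thickness of 12 mm. The base is a full 187×423 slab on the floor; four walls sit on top of the base. The front and back walls (the −y and +y sides) span the full width; the two side walls fit between them.


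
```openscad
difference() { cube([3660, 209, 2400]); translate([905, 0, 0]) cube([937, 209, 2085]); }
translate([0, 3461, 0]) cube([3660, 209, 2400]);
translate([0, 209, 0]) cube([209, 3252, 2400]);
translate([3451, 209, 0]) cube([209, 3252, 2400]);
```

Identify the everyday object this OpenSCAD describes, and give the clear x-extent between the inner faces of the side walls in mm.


A single room. The interior width is 3242 mm.

Four walls enclosing a rectangle with a door in the front wall — a room. Outside width 3660 minus two 209 mm walls gives 3242 mm.


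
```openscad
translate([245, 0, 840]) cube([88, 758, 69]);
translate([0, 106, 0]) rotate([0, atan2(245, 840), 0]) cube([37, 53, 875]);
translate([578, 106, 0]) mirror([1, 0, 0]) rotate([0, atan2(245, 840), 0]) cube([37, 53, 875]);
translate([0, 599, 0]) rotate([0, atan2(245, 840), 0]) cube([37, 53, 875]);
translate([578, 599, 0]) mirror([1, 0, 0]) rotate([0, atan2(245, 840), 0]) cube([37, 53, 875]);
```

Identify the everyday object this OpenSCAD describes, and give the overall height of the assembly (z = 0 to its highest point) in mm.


A sawhorse. The overall height is 909 mm.

A beam across two mirrored pairs of raked legs — a sawhorse. The beam's underside is at z = 840 (matching the legs' vertical rise in atan2(245, 840)) and the beam is 69 mm tall, so its top is at 840 + 69 = 909 mm. The raked legs top out at the beam's underside, so that is the highest point.


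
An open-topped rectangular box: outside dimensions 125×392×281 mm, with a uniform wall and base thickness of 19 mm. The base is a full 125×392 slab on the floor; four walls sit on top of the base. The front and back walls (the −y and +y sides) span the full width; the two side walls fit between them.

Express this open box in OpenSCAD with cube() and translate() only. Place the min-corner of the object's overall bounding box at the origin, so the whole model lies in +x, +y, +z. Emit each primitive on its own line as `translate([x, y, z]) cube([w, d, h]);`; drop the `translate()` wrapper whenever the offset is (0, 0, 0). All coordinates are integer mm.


cube([125, 392, 19]);
translate([0, 0, 19]) cube([125, 19, 262]);
translate([0, 373, 19]) cube([125, 19, 262]);
translate([0, 19, 19]) cube([19, 354, 262]);
translate([106, 19, 19]) cube([19, 354, 262]);


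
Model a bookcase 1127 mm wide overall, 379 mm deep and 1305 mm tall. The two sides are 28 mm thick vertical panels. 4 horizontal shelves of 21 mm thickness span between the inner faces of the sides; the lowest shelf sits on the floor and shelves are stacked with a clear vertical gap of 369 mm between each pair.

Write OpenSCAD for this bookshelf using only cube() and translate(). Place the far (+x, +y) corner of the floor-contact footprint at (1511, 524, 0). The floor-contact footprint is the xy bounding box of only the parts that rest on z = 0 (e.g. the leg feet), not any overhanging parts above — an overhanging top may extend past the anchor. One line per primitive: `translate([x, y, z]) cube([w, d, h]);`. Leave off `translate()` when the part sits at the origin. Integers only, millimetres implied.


translate([384, 145, 0]) cube([28, 379, 1305]);
translate([1483, 145, 0]) cube([28, 379, 1305]);
translate([412, 145, 0]) cube([1071, 379, 21]);
translate([412, 145, 390]) cube([1071, 379, 21]);
translate([412, 145, 780]) cube([1071, 379, 21]);
translate([412, 145, 1170]) cube([1071, 379, 21]);


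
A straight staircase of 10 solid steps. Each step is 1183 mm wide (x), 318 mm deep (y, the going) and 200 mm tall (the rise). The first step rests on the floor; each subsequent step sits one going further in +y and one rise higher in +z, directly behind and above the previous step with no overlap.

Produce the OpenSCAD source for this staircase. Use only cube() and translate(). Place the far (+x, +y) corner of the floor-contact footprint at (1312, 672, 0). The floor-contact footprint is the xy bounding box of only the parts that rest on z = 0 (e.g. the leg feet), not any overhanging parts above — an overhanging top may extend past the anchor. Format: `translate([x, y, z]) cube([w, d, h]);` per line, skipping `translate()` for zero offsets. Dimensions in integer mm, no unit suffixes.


translate([129, 354, 0]) cube([1183, 318, 200]);
translate([129, 672, 200]) cube([1183, 318, 200]);
translate([129, 990, 400]) cube([1183, 318, 200]);
translate([129, 1308, 600]) cube([1183, 318, 200]);
translate([129, 1626, 800]) cube([1183, 318, 200]);
translate([129, 1944, 1000]) cube([1183, 318, 200]);
translate([129, 2262, 1200]) cube([1183, 318, 200]);
translate([129, 2580, 1400]) cube([1183, 318, 200]);
translate([129, 2898, 1600]) cube([1183, 318, 200]);
translate([129, 3216, 1800]) cube([1183, 318, 200]);


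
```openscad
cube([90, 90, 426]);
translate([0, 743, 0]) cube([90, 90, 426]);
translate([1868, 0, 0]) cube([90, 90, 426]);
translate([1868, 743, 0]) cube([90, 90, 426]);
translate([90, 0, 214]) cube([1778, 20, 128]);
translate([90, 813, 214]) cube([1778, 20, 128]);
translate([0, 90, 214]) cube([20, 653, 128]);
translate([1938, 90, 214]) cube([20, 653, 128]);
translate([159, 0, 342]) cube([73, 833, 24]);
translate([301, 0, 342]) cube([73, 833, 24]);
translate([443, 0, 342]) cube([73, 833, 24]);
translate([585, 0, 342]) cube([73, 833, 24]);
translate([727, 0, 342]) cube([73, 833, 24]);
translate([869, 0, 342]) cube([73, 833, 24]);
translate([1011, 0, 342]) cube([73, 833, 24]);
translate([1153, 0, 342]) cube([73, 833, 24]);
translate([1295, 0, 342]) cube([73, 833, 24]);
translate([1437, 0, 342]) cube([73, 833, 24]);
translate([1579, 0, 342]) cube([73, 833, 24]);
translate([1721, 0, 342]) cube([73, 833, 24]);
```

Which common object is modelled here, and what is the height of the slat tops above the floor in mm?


A bed frame. The slat-top height is 366 mm.

Four posts, four rails, and a row of slats — a bed frame. Slats sit on the rails at z = 214 + 128 = 342; with slat thickness 24, the top is 366 mm.


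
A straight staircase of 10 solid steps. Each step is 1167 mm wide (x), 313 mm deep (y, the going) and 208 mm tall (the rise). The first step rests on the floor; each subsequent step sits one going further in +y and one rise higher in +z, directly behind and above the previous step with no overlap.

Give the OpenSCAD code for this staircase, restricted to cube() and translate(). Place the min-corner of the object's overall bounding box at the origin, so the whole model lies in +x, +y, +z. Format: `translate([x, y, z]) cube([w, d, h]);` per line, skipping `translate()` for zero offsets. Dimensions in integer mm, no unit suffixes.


cube([1167, 313, 208]);
translate([0, 313, 208]) cube([1167, 313, 208]);
translate([0, 626, 416]) cube([1167, 313, 208]);
translate([0, 939, 624]) cube([1167, 313, 208]);
translate([0, 1252, 832]) cube([1167, 313, 208]);
translate([0, 1565, 1040]) cube([1167, 313, 208]);
translate([0, 1878, 1248]) cube([1167, 313, 208]);
translate([0, 2191, 1456]) cube([1167, 313, 208]);
translate([0, 2504, 1664]) cube([1167, 313, 208]);
translate([0, 2817, 1872]) cube([1167, 313, 208]);
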